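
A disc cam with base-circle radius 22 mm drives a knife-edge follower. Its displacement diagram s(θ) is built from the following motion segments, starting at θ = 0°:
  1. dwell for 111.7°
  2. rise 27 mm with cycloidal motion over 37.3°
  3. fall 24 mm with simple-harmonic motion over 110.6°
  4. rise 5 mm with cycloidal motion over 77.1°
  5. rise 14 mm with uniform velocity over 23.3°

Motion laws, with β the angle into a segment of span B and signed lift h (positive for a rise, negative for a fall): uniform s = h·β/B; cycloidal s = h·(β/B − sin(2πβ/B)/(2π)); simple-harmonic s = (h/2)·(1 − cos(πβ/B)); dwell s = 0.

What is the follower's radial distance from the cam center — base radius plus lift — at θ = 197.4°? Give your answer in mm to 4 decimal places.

seg 1 [0°–111.7°] dwell: s stays 0.0000
seg 2 [111.7°–149°] cycloidal, h=27: full span → s += 27 → s = 27.0000
seg 3 [149°–259.6°] simple-harmonic, h=-24: θ=197.4° here. β=48.4, B=110.6. -24/2·(1 − cos(π·0.4376)) = -9.6631 → s = 17.3369
radial distance = base radius + s = 22 + 17.3369 = 39.3369

39.3369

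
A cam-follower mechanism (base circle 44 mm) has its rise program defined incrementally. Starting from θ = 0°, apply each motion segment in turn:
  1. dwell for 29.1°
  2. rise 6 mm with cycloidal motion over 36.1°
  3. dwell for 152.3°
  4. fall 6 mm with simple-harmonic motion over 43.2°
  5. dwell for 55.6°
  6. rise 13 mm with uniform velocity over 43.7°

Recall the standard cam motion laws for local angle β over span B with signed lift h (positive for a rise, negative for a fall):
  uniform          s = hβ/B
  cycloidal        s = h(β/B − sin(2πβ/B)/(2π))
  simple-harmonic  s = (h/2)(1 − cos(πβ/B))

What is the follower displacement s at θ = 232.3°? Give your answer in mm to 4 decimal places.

seg 1 [0°–29.1°] dwell: s stays 0.0000
seg 2 [29.1°–65.2°] cycloidal, h=6: full span → s += 6 → s = 6.0000
seg 3 [65.2°–217.5°] dwell: s stays 6.0000
seg 4 [217.5°–260.7°] simple-harmonic, h=-6: θ=232.3° here. β=14.8, B=43.2. -6/2·(1 − cos(π·0.3426)) = -1.5762 → s = 4.4238

4.4238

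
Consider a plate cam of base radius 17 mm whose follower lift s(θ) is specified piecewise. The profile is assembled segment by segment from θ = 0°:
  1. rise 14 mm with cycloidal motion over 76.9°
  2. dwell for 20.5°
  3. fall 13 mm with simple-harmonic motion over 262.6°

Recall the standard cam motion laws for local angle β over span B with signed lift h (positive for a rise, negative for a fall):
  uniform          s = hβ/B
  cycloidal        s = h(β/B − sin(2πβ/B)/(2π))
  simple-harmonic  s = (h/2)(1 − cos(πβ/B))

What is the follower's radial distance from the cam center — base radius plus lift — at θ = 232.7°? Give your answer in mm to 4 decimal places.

seg 1 [0°–76.9°] cycloidal, h=14: full span → s += 14 → s = 14.0000
seg 2 [76.9°–97.4°] dwell: s stays 14.0000
seg 3 [97.4°–360°] simple-harmonic, h=-13: θ=232.7° here. β=135.3, B=262.6. -13/2·(1 − cos(π·0.5152)) = -6.8109 → s = 7.1891
radial distance = base radius + s = 17 + 7.1891 = 24.1891

24.1891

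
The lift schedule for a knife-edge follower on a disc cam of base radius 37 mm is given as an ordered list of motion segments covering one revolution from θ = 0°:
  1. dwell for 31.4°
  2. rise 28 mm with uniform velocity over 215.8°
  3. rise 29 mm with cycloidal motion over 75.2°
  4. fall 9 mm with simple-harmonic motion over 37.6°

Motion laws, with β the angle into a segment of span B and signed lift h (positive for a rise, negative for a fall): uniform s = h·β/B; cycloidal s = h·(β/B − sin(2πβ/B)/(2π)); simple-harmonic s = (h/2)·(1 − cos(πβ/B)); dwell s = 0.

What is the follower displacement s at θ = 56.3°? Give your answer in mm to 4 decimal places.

seg 1 [0°–31.4°] dwell: s stays 0.0000
seg 2 [31.4°–247.2°] uniform, h=28: θ=56.3° here. β=24.9, B=215.8. 28·24.9/215.8 = 3.2308 → s = 3.2308

3.2308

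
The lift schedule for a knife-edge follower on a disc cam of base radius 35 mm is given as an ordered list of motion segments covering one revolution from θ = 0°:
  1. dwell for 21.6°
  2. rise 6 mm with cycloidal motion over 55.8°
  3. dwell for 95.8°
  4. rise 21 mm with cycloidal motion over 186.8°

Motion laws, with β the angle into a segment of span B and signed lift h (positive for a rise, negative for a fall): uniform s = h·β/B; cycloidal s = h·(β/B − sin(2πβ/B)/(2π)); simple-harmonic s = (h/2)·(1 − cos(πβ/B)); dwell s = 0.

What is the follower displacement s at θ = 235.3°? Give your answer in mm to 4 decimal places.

seg 1 [0°–21.6°] dwell: s stays 0.0000
seg 2 [21.6°–77.4°] cycloidal, h=6: full span → s += 6 → s = 6.0000
seg 3 [77.4°–173.2°] dwell: s stays 6.0000
seg 4 [173.2°–360°] cycloidal, h=21: θ=235.3° here. β=62.1, B=186.8. 21·(0.3324 − sin(2π·0.3324)/(2π)) = 4.0775 → s = 10.0775

10.0775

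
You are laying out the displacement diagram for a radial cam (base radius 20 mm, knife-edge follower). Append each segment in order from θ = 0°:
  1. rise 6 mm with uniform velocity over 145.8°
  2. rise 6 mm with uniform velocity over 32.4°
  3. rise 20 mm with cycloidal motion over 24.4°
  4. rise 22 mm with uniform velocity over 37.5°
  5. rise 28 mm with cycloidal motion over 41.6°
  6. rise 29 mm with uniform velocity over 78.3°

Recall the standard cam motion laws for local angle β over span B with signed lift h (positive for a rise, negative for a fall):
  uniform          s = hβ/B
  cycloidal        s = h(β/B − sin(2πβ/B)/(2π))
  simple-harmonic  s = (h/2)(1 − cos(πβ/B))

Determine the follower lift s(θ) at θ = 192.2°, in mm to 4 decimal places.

seg 1 [0°–145.8°] uniform, h=6: full span → s += 6 → s = 6.0000
seg 2 [145.8°–178.2°] uniform, h=6: full span → s += 6 → s = 12.0000
seg 3 [178.2°–202.6°] cycloidal, h=20: θ=192.2° here. β=14, B=24.4. 20·(0.5738 − sin(2π·0.5738)/(2π)) = 12.8986 → s = 24.8986

24.8986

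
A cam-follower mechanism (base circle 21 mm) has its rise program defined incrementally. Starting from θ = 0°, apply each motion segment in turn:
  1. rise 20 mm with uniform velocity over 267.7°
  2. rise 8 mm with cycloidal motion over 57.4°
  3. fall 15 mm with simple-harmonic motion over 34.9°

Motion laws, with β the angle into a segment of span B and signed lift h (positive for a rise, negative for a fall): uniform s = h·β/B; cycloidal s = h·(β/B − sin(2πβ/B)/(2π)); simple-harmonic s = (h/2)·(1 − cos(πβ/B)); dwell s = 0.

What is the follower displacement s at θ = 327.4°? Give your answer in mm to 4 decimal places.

seg 1 [0°–267.7°] uniform, h=20: full span → s += 20 → s = 20.0000
seg 2 [267.7°–325.1°] cycloidal, h=8: full span → s += 8 → s = 28.0000
seg 3 [325.1°–360°] simple-harmonic, h=-15: θ=327.4° here. β=2.3, B=34.9. -15/2·(1 − cos(π·0.0659)) = -0.1602 → s = 27.8398

27.8398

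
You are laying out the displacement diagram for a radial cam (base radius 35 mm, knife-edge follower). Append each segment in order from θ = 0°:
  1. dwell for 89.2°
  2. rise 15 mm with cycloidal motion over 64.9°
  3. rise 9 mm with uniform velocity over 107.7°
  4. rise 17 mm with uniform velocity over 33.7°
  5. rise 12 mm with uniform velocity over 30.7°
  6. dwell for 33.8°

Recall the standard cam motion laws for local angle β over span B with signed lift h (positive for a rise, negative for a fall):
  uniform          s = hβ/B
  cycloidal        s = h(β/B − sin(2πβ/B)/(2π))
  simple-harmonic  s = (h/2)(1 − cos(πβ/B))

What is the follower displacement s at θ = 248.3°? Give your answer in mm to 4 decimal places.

seg 1 [0°–89.2°] dwell: s stays 0.0000
seg 2 [89.2°–154.1°] cycloidal, h=15: full span → s += 15 → s = 15.0000
seg 3 [154.1°–261.8°] uniform, h=9: θ=248.3° here. β=94.2, B=107.7. 9·94.2/107.7 = 7.8719 → s = 22.8719

22.8719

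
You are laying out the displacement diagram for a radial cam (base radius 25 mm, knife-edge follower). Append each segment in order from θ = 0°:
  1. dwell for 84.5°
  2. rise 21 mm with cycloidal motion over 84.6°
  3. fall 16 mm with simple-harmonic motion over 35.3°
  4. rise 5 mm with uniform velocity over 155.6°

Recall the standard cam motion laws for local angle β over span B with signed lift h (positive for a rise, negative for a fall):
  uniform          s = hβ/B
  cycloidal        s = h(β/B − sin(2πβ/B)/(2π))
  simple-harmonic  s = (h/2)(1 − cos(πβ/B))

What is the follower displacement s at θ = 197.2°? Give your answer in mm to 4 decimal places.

seg 1 [0°–84.5°] dwell: s stays 0.0000
seg 2 [84.5°–169.1°] cycloidal, h=21: full span → s += 21 → s = 21.0000
seg 3 [169.1°–204.4°] simple-harmonic, h=-16: θ=197.2° here. β=28.1, B=35.3. -16/2·(1 − cos(π·0.7960)) = -14.4130 → s = 6.5870

6.5870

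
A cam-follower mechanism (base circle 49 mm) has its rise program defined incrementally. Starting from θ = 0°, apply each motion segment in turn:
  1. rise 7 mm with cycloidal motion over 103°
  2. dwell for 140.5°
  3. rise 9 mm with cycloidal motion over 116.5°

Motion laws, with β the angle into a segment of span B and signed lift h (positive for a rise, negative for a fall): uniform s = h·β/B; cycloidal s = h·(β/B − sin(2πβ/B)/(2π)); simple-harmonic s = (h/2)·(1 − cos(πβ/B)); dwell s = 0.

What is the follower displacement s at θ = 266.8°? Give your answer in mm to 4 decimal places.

seg 1 [0°–103°] cycloidal, h=7: full span → s += 7 → s = 7.0000
seg 2 [103°–243.5°] dwell: s stays 7.0000
seg 3 [243.5°–360°] cycloidal, h=9: θ=266.8° here. β=23.3, B=116.5. 9·(0.2000 − sin(2π·0.2000)/(2π)) = 0.4377 → s = 7.4377

7.4377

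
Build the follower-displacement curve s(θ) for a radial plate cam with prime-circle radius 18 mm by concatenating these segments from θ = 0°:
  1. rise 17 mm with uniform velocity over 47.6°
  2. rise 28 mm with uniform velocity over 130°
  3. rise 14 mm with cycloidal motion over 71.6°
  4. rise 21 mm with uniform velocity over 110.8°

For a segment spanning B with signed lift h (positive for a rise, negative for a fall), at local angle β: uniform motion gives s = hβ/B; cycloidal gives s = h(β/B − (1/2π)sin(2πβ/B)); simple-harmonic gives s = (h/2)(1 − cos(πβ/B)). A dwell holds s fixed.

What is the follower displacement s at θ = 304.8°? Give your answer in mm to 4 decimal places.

seg 1 [0°–47.6°] uniform, h=17: full span → s += 17 → s = 17.0000
seg 2 [47.6°–177.6°] uniform, h=28: full span → s += 28 → s = 45.0000
seg 3 [177.6°–249.2°] cycloidal, h=14: full span → s += 14 → s = 59.0000
seg 4 [249.2°–360°] uniform, h=21: θ=304.8° here. β=55.6, B=110.8. 21·55.6/110.8 = 10.5379 → s = 69.5379

69.5379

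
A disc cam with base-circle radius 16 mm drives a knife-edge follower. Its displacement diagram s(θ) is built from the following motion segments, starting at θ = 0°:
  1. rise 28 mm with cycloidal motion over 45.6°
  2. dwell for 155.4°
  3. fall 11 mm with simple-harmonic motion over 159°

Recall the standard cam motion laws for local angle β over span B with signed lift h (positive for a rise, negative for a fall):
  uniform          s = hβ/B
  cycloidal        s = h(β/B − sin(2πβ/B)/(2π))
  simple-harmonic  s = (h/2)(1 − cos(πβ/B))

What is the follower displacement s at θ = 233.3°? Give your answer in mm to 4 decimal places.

seg 1 [0°–45.6°] cycloidal, h=28: full span → s += 28 → s = 28.0000
seg 2 [45.6°–201°] dwell: s stays 28.0000
seg 3 [201°–360°] simple-harmonic, h=-11: θ=233.3° here. β=32.3, B=159. -11/2·(1 − cos(π·0.2031)) = -1.0826 → s = 26.9174

26.9174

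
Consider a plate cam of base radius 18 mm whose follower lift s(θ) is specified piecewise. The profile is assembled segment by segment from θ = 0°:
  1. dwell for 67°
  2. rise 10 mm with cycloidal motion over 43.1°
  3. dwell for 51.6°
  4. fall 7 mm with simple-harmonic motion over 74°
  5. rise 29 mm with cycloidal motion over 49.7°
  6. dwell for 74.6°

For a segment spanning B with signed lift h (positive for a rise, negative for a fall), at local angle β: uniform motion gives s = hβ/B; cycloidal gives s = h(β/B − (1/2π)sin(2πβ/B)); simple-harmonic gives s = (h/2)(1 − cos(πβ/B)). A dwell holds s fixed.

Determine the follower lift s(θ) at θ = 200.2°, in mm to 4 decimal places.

seg 1 [0°–67°] dwell: s stays 0.0000
seg 2 [67°–110.1°] cycloidal, h=10: full span → s += 10 → s = 10.0000
seg 3 [110.1°–161.7°] dwell: s stays 10.0000
seg 4 [161.7°–235.7°] simple-harmonic, h=-7: θ=200.2° here. β=38.5, B=74. -7/2·(1 − cos(π·0.5203)) = -3.7227 → s = 6.2773

6.2773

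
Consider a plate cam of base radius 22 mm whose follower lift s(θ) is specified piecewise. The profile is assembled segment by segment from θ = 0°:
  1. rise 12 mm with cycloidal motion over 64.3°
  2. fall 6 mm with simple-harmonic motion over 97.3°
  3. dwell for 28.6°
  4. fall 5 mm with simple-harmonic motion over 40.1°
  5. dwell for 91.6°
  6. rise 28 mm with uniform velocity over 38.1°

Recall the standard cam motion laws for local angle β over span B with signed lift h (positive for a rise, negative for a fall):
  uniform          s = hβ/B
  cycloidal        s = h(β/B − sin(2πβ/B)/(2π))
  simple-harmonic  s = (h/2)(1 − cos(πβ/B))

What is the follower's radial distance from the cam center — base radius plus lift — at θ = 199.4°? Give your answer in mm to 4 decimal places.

seg 1 [0°–64.3°] cycloidal, h=12: full span → s += 12 → s = 12.0000
seg 2 [64.3°–161.6°] simple-harmonic, h=-6: full span → s += -6 → s = 6.0000
seg 3 [161.6°–190.2°] dwell: s stays 6.0000
seg 4 [190.2°–230.3°] simple-harmonic, h=-5: θ=199.4° here. β=9.2, B=40.1. -5/2·(1 − cos(π·0.2294)) = -0.6217 → s = 5.3783
radial distance = base radius + s = 22 + 5.3783 = 27.3783

27.3783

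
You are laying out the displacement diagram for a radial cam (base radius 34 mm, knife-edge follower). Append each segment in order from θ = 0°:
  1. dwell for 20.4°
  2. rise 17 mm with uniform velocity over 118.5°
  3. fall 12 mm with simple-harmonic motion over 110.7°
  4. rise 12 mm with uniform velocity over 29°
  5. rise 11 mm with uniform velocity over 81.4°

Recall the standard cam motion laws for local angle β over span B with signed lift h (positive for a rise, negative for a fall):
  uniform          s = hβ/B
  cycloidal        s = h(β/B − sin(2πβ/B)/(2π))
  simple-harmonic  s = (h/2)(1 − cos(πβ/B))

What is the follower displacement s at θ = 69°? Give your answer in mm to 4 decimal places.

seg 1 [0°–20.4°] dwell: s stays 0.0000
seg 2 [20.4°–138.9°] uniform, h=17: θ=69° here. β=48.6, B=118.5. 17·48.6/118.5 = 6.9722 → s = 6.9722

6.9722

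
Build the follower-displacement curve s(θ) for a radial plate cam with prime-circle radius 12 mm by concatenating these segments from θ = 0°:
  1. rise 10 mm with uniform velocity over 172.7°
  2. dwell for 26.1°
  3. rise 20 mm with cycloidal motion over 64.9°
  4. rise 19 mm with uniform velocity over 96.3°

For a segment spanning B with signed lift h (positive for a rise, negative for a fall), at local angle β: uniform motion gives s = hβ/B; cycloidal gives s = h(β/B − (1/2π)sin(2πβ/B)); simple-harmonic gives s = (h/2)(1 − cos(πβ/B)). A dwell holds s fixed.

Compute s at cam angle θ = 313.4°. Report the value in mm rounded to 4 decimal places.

seg 1 [0°–172.7°] uniform, h=10: full span → s += 10 → s = 10.0000
seg 2 [172.7°–198.8°] dwell: s stays 10.0000
seg 3 [198.8°–263.7°] cycloidal, h=20: full span → s += 20 → s = 30.0000
seg 4 [263.7°–360°] uniform, h=19: θ=313.4° here. β=49.7, B=96.3. 19·49.7/96.3 = 9.8058 → s = 39.8058

39.8058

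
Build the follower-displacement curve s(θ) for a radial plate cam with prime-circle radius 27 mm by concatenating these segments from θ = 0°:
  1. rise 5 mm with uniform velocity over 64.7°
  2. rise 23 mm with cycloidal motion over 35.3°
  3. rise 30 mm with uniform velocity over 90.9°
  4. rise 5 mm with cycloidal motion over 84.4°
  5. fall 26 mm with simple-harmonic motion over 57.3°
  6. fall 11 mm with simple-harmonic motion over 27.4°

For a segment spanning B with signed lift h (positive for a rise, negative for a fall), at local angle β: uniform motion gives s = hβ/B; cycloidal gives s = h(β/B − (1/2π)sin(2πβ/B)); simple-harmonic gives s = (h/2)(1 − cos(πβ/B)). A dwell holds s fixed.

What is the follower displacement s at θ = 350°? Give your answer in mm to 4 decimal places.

seg 1 [0°–64.7°] uniform, h=5: full span → s += 5 → s = 5.0000
seg 2 [64.7°–100°] cycloidal, h=23: full span → s += 23 → s = 28.0000
seg 3 [100°–190.9°] uniform, h=30: full span → s += 30 → s = 58.0000
seg 4 [190.9°–275.3°] cycloidal, h=5: full span → s += 5 → s = 63.0000
seg 5 [275.3°–332.6°] simple-harmonic, h=-26: full span → s += -26 → s = 37.0000
seg 6 [332.6°–360°] simple-harmonic, h=-11: θ=350° here. β=17.4, B=27.4. -11/2·(1 − cos(π·0.6350)) = -7.7639 → s = 29.2361

29.2361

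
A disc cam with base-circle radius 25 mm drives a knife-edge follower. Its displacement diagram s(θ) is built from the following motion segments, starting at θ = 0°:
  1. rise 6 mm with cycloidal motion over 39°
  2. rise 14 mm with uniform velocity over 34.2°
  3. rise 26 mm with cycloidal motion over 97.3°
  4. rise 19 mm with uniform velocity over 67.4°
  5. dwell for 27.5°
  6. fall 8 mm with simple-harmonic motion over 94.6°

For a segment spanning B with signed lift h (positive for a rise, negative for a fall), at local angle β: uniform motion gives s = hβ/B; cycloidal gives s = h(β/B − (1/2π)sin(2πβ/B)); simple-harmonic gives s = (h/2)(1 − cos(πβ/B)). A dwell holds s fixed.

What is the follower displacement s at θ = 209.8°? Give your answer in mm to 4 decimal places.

seg 1 [0°–39°] cycloidal, h=6: full span → s += 6 → s = 6.0000
seg 2 [39°–73.2°] uniform, h=14: full span → s += 14 → s = 20.0000
seg 3 [73.2°–170.5°] cycloidal, h=26: full span → s += 26 → s = 46.0000
seg 4 [170.5°–237.9°] uniform, h=19: θ=209.8° here. β=39.3, B=67.4. 19·39.3/67.4 = 11.0786 → s = 57.0786

57.0786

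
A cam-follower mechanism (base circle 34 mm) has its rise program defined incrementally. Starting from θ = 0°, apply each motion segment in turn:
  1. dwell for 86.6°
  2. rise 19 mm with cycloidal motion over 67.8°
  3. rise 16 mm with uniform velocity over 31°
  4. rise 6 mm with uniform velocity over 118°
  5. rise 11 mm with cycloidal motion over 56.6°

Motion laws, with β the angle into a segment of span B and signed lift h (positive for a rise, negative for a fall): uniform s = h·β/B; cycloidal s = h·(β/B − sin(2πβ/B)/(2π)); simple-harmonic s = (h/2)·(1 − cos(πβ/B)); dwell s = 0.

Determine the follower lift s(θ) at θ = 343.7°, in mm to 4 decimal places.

seg 1 [0°–86.6°] dwell: s stays 0.0000
seg 2 [86.6°–154.4°] cycloidal, h=19: full span → s += 19 → s = 19.0000
seg 3 [154.4°–185.4°] uniform, h=16: full span → s += 16 → s = 35.0000
seg 4 [185.4°–303.4°] uniform, h=6: full span → s += 6 → s = 41.0000
seg 5 [303.4°–360°] cycloidal, h=11: θ=343.7° here. β=40.3, B=56.6. 11·(0.7120 − sin(2π·0.7120)/(2π)) = 9.5332 → s = 50.5332

50.5332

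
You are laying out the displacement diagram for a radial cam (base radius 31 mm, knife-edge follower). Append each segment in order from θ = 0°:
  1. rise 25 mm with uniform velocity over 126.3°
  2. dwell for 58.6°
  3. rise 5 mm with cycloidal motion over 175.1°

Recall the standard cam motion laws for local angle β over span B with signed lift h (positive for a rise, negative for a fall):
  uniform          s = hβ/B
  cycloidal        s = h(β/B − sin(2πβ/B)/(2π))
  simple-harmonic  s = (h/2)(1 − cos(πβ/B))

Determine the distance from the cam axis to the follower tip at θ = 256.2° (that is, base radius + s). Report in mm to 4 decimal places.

seg 1 [0°–126.3°] uniform, h=25: full span → s += 25 → s = 25.0000
seg 2 [126.3°–184.9°] dwell: s stays 25.0000
seg 3 [184.9°–360°] cycloidal, h=5: θ=256.2° here. β=71.3, B=175.1. 5·(0.4072 − sin(2π·0.4072)/(2π)) = 1.5978 → s = 26.5978
radial distance = base radius + s = 31 + 26.5978 = 57.5978

57.5978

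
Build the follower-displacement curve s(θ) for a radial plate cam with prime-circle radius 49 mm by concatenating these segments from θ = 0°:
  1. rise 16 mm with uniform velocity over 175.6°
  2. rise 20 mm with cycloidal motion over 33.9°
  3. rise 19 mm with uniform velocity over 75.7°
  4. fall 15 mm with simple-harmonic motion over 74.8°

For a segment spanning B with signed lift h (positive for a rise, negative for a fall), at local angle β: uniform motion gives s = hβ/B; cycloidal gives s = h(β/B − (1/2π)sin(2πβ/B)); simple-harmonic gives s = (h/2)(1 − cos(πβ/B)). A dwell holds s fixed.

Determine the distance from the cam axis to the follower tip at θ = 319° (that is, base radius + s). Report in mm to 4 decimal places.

seg 1 [0°–175.6°] uniform, h=16: full span → s += 16 → s = 16.0000
seg 2 [175.6°–209.5°] cycloidal, h=20: full span → s += 20 → s = 36.0000
seg 3 [209.5°–285.2°] uniform, h=19: full span → s += 19 → s = 55.0000
seg 4 [285.2°–360°] simple-harmonic, h=-15: θ=319° here. β=33.8, B=74.8. -15/2·(1 − cos(π·0.4519)) = -6.3703 → s = 48.6297
radial distance = base radius + s = 49 + 48.6297 = 97.6297

97.6297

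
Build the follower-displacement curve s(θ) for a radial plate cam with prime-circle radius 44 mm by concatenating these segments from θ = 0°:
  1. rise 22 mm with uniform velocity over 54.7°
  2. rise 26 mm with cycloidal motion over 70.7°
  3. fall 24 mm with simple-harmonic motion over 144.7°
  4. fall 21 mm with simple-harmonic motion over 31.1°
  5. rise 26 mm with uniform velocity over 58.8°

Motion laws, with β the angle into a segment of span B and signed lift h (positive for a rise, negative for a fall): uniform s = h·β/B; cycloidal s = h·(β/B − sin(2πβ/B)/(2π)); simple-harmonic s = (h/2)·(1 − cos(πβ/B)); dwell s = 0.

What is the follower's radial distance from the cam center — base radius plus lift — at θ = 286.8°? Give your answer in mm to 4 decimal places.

seg 1 [0°–54.7°] uniform, h=22: full span → s += 22 → s = 22.0000
seg 2 [54.7°–125.4°] cycloidal, h=26: full span → s += 26 → s = 48.0000
seg 3 [125.4°–270.1°] simple-harmonic, h=-24: full span → s += -24 → s = 24.0000
seg 4 [270.1°–301.2°] simple-harmonic, h=-21: θ=286.8° here. β=16.7, B=31.1. -21/2·(1 − cos(π·0.5370)) = -11.7170 → s = 12.2830
radial distance = base radius + s = 44 + 12.2830 = 56.2830

56.2830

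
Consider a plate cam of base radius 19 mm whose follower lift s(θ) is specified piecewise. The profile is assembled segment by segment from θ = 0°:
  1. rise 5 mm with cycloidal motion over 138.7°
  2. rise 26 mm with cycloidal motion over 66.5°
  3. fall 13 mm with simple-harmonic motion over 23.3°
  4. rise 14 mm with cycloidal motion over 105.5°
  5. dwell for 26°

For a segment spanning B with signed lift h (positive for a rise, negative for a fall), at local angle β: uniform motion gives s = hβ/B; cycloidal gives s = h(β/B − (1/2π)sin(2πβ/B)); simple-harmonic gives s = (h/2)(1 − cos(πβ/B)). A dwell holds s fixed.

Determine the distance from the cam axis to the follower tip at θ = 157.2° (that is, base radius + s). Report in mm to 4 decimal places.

seg 1 [0°–138.7°] cycloidal, h=5: full span → s += 5 → s = 5.0000
seg 2 [138.7°–205.2°] cycloidal, h=26: θ=157.2° here. β=18.5, B=66.5. 26·(0.2782 − sin(2π·0.2782)/(2π)) = 3.1598 → s = 8.1598
radial distance = base radius + s = 19 + 8.1598 = 27.1598

27.1598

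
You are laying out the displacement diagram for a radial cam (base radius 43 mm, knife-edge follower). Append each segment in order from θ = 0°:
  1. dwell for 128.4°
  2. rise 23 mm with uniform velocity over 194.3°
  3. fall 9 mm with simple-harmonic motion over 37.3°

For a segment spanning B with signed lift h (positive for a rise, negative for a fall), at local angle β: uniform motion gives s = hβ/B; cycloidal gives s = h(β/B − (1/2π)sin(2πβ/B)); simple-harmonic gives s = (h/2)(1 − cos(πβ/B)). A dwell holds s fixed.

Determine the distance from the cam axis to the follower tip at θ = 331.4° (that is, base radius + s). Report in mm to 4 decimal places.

seg 1 [0°–128.4°] dwell: s stays 0.0000
seg 2 [128.4°–322.7°] uniform, h=23: full span → s += 23 → s = 23.0000
seg 3 [322.7°–360°] simple-harmonic, h=-9: θ=331.4° here. β=8.7, B=37.3. -9/2·(1 − cos(π·0.2332)) = -1.1550 → s = 21.8450
radial distance = base radius + s = 43 + 21.8450 = 64.8450

64.8450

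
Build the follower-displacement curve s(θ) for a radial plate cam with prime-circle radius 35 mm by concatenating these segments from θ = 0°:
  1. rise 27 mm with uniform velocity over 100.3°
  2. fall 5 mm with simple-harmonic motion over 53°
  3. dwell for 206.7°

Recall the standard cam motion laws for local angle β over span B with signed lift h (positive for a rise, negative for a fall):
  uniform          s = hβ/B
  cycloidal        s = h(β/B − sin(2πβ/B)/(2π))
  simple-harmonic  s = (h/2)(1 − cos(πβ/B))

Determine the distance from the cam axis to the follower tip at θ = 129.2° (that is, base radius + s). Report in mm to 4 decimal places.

seg 1 [0°–100.3°] uniform, h=27: full span → s += 27 → s = 27.0000
seg 2 [100.3°–153.3°] simple-harmonic, h=-5: θ=129.2° here. β=28.9, B=53. -5/2·(1 − cos(π·0.5453)) = -2.8545 → s = 24.1455
radial distance = base radius + s = 35 + 24.1455 = 59.1455

59.1455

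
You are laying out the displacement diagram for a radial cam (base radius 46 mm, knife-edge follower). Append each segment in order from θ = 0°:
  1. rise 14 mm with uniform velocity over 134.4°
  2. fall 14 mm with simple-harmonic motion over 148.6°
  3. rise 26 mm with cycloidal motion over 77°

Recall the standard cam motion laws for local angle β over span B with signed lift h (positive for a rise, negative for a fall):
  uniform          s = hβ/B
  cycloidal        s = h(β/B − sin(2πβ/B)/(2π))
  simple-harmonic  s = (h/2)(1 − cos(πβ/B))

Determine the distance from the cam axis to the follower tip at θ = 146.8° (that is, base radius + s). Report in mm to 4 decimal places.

seg 1 [0°–134.4°] uniform, h=14: full span → s += 14 → s = 14.0000
seg 2 [134.4°–283°] simple-harmonic, h=-14: θ=146.8° here. β=12.4, B=148.6. -14/2·(1 − cos(π·0.0834)) = -0.2392 → s = 13.7608
radial distance = base radius + s = 46 + 13.7608 = 59.7608

59.7608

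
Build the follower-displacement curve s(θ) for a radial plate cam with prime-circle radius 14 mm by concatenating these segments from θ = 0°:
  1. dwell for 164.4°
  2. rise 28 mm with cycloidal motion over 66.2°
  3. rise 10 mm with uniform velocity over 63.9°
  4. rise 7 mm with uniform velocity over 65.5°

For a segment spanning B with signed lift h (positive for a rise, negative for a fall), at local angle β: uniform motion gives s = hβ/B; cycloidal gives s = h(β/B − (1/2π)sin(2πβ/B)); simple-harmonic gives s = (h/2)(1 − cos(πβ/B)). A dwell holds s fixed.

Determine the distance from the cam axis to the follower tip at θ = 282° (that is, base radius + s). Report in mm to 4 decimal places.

seg 1 [0°–164.4°] dwell: s stays 0.0000
seg 2 [164.4°–230.6°] cycloidal, h=28: full span → s += 28 → s = 28.0000
seg 3 [230.6°–294.5°] uniform, h=10: θ=282° here. β=51.4, B=63.9. 10·51.4/63.9 = 8.0438 → s = 36.0438
radial distance = base radius + s = 14 + 36.0438 = 50.0438

50.0438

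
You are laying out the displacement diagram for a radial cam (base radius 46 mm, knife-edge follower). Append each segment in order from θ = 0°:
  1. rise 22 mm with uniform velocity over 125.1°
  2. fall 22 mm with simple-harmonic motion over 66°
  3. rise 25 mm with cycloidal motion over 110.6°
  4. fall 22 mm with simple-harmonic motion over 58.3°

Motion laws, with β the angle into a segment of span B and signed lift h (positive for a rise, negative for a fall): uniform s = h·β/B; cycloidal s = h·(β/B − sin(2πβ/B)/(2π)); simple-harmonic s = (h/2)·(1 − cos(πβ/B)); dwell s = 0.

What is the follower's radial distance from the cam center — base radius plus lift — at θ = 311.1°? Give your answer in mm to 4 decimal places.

seg 1 [0°–125.1°] uniform, h=22: full span → s += 22 → s = 22.0000
seg 2 [125.1°–191.1°] simple-harmonic, h=-22: full span → s += -22 → s = 0.0000
seg 3 [191.1°–301.7°] cycloidal, h=25: full span → s += 25 → s = 25.0000
seg 4 [301.7°–360°] simple-harmonic, h=-22: θ=311.1° here. β=9.4, B=58.3. -22/2·(1 − cos(π·0.1612)) = -1.3813 → s = 23.6187
radial distance = base radius + s = 46 + 23.6187 = 69.6187

69.6187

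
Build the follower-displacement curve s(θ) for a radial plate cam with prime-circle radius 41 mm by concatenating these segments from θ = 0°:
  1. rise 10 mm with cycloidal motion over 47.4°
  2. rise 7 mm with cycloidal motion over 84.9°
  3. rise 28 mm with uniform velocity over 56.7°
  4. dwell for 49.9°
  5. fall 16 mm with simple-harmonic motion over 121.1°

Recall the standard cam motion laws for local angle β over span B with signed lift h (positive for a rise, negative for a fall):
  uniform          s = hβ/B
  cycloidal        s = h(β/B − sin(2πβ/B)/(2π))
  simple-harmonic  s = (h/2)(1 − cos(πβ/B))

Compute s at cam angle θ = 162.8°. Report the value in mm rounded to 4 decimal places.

seg 1 [0°–47.4°] cycloidal, h=10: full span → s += 10 → s = 10.0000
seg 2 [47.4°–132.3°] cycloidal, h=7: full span → s += 7 → s = 17.0000
seg 3 [132.3°–189°] uniform, h=28: θ=162.8° here. β=30.5, B=56.7. 28·30.5/56.7 = 15.0617 → s = 32.0617

32.0617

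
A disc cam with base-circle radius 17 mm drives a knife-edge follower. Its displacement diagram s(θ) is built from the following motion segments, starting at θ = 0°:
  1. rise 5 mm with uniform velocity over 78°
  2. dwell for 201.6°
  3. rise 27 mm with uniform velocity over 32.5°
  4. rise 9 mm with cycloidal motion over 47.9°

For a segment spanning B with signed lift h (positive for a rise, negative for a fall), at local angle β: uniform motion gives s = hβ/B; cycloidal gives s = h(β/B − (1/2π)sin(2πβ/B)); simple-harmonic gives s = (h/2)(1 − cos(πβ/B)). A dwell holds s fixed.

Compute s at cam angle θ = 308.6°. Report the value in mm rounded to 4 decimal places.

seg 1 [0°–78°] uniform, h=5: full span → s += 5 → s = 5.0000
seg 2 [78°–279.6°] dwell: s stays 5.0000
seg 3 [279.6°–312.1°] uniform, h=27: θ=308.6° here. β=29, B=32.5. 27·29/32.5 = 24.0923 → s = 29.0923

29.0923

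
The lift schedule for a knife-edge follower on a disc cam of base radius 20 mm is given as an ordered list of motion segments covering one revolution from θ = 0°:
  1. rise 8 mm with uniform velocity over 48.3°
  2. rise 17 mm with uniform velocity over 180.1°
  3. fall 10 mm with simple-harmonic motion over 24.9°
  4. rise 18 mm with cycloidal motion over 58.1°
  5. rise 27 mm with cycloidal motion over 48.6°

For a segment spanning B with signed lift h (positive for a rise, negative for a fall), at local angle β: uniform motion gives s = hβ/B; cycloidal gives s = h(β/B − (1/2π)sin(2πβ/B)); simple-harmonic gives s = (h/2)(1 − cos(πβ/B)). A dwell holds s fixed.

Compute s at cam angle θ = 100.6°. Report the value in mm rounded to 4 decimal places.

seg 1 [0°–48.3°] uniform, h=8: full span → s += 8 → s = 8.0000
seg 2 [48.3°–228.4°] uniform, h=17: θ=100.6° here. β=52.3, B=180.1. 17·52.3/180.1 = 4.9367 → s = 12.9367

12.9367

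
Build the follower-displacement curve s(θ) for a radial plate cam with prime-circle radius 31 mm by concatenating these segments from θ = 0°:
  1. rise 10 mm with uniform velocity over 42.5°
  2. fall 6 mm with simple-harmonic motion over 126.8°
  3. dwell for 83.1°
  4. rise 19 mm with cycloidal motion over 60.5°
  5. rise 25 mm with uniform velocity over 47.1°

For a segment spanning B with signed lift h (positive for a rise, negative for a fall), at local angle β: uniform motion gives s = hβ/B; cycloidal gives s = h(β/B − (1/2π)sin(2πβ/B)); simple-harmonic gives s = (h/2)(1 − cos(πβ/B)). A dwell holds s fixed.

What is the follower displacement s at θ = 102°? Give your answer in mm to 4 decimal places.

seg 1 [0°–42.5°] uniform, h=10: full span → s += 10 → s = 10.0000
seg 2 [42.5°–169.3°] simple-harmonic, h=-6: θ=102° here. β=59.5, B=126.8. -6/2·(1 − cos(π·0.4692)) = -2.7106 → s = 7.2894

7.2894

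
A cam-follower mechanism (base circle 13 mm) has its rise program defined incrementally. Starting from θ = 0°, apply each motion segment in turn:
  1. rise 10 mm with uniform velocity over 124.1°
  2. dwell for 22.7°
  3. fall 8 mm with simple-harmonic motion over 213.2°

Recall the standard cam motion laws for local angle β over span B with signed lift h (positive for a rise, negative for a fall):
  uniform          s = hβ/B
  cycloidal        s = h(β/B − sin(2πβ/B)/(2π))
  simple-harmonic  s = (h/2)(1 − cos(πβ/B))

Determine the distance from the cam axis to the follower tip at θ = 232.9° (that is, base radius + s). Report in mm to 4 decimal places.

seg 1 [0°–124.1°] uniform, h=10: full span → s += 10 → s = 10.0000
seg 2 [124.1°–146.8°] dwell: s stays 10.0000
seg 3 [146.8°–360°] simple-harmonic, h=-8: θ=232.9° here. β=86.1, B=213.2. -8/2·(1 − cos(π·0.4038)) = -2.8100 → s = 7.1900
radial distance = base radius + s = 13 + 7.1900 = 20.1900

20.1900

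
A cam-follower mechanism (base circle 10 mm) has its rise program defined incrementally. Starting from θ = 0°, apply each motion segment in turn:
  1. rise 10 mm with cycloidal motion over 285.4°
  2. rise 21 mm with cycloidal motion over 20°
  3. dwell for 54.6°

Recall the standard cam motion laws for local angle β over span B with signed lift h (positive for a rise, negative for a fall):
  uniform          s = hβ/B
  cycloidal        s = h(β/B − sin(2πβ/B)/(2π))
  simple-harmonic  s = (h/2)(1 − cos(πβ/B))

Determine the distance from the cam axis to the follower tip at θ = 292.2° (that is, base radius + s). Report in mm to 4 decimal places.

seg 1 [0°–285.4°] cycloidal, h=10: full span → s += 10 → s = 10.0000
seg 2 [285.4°–305.4°] cycloidal, h=21: θ=292.2° here. β=6.8, B=20. 21·(0.3400 − sin(2π·0.3400)/(2π)) = 4.3180 → s = 14.3180
radial distance = base radius + s = 10 + 14.3180 = 24.3180

24.3180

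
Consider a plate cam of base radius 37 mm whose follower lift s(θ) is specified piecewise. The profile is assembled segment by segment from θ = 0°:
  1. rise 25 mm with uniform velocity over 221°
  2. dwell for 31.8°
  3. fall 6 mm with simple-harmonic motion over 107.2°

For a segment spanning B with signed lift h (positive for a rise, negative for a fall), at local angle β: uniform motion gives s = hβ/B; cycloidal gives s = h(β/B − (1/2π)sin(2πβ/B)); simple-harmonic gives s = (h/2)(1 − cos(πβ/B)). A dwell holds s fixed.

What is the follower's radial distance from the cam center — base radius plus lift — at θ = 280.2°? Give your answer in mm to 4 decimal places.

seg 1 [0°–221°] uniform, h=25: full span → s += 25 → s = 25.0000
seg 2 [221°–252.8°] dwell: s stays 25.0000
seg 3 [252.8°–360°] simple-harmonic, h=-6: θ=280.2° here. β=27.4, B=107.2. -6/2·(1 − cos(π·0.2556)) = -0.9163 → s = 24.0837
radial distance = base radius + s = 37 + 24.0837 = 61.0837

61.0837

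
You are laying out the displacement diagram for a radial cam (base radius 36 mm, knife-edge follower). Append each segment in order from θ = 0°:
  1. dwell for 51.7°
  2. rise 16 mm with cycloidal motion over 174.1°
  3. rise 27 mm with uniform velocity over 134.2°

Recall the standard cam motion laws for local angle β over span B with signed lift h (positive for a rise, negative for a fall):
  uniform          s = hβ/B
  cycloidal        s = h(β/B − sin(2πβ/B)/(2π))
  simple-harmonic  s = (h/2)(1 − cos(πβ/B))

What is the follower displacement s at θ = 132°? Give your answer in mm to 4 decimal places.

seg 1 [0°–51.7°] dwell: s stays 0.0000
seg 2 [51.7°–225.8°] cycloidal, h=16: θ=132° here. β=80.3, B=174.1. 16·(0.4612 − sin(2π·0.4612)/(2π)) = 6.7655 → s = 6.7655

6.7655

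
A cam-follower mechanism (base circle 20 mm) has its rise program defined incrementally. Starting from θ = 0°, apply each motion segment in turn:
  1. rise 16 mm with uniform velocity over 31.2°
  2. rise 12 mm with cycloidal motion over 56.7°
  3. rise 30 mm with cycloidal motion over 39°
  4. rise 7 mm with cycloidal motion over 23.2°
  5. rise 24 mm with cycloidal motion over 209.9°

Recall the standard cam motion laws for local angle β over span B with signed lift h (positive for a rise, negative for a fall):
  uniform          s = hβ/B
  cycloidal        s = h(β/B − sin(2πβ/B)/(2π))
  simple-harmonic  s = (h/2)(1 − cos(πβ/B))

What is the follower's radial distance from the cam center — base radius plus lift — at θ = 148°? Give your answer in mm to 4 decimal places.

seg 1 [0°–31.2°] uniform, h=16: full span → s += 16 → s = 16.0000
seg 2 [31.2°–87.9°] cycloidal, h=12: full span → s += 12 → s = 28.0000
seg 3 [87.9°–126.9°] cycloidal, h=30: full span → s += 30 → s = 58.0000
seg 4 [126.9°–150.1°] cycloidal, h=7: θ=148° here. β=21.1, B=23.2. 7·(0.9095 − sin(2π·0.9095)/(2π)) = 6.9664 → s = 64.9664
radial distance = base radius + s = 20 + 64.9664 = 84.9664

84.9664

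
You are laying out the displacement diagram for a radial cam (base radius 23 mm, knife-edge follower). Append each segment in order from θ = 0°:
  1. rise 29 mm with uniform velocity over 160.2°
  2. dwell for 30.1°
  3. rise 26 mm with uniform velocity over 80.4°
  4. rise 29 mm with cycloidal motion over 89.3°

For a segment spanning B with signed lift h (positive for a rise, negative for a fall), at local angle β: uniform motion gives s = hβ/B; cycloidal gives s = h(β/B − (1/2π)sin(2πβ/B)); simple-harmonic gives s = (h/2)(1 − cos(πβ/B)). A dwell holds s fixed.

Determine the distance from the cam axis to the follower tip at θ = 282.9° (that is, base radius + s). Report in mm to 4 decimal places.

seg 1 [0°–160.2°] uniform, h=29: full span → s += 29 → s = 29.0000
seg 2 [160.2°–190.3°] dwell: s stays 29.0000
seg 3 [190.3°–270.7°] uniform, h=26: full span → s += 26 → s = 55.0000
seg 4 [270.7°–360°] cycloidal, h=29: θ=282.9° here. β=12.2, B=89.3. 29·(0.1366 − sin(2π·0.1366)/(2π)) = 0.4689 → s = 55.4689
radial distance = base radius + s = 23 + 55.4689 = 78.4689

78.4689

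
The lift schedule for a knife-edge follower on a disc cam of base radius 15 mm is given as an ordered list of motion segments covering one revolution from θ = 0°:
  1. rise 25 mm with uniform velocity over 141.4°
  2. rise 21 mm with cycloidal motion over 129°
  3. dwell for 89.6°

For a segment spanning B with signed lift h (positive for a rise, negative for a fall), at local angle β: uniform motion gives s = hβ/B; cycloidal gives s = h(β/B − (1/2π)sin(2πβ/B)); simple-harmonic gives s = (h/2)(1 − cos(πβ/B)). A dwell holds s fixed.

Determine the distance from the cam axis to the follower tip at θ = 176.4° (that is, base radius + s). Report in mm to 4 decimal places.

seg 1 [0°–141.4°] uniform, h=25: full span → s += 25 → s = 25.0000
seg 2 [141.4°–270.4°] cycloidal, h=21: θ=176.4° here. β=35, B=129. 21·(0.2713 − sin(2π·0.2713)/(2π)) = 2.3854 → s = 27.3854
radial distance = base radius + s = 15 + 27.3854 = 42.3854

42.3854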